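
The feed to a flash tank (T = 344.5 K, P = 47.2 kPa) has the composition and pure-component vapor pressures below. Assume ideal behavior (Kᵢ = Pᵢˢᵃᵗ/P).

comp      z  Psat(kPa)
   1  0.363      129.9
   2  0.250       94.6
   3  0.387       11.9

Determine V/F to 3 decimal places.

Raoult's law: Kᵢ = Pᵢˢᵃᵗ/P = Pᵢˢᵃᵗ/47.2.
  K_1 = 129.9/47.2 = 2.75212, K_2 = 94.6/47.2 = 2.00424, K_3 = 11.9/47.2 = 0.25212
Material balance + equilibrium reduce to Σ zᵢ(Kᵢ−1)/(1+V/F(Kᵢ−1)) = 0.
Feasibility: ΣzᵢKᵢ = 1.598, Σzᵢ/Kᵢ = 1.792 — both > 1, two phases present.
Newton–Raphson from V/F = 0.5:
  V/F = 0.500: g = 0.0439, g' = -0.981 → V/F = 0.545
  V/F = 0.545: g = -0.0007, g' = -1.013 → V/F = 0.544
Converged at V/F = 0.544.

V/F = 0.544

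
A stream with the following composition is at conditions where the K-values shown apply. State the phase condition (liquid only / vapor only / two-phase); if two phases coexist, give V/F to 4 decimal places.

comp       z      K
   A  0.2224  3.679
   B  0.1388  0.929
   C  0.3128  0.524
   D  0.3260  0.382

two-phase, V/F = 0.1825

ΣzᵢKᵢ = 1.2356; Σzᵢ/Kᵢ = 1.6602.
Both exceed 1, so a two-phase solution exists.
Newton–Raphson from ψ = 0.5:
  ψ = 0.5000: g = -0.24250, g' = -0.6752 → ψ = 0.1408
  ψ = 0.1408: g = 0.04236, g' = -1.0729 → ψ = 0.1803
  ψ = 0.1803: g = 0.00214, g' = -0.9689 → ψ = 0.1825
Converged at ψ = 0.1825.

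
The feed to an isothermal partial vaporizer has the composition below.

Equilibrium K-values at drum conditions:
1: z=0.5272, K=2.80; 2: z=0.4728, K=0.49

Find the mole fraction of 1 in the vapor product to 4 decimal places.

y_1 = 0.6182

Binary case is linear: z₁(K₁−1)(1+ψ(K₂−1)) + z₂(K₂−1)(1+ψ(K₁−1)) = 0
⇒ ψ = [z₁(K₁−1)+z₂(K₂−1)] / [−(K₁−1)(K₂−1)] = 0.70783/0.91800 = 0.7711
Compositions from xᵢ = zᵢ/(1+ψ(Kᵢ−1)), yᵢ = Kᵢxᵢ:
  1: x = 0.2208, y = 0.6182
  2: x = 0.7792, y = 0.3818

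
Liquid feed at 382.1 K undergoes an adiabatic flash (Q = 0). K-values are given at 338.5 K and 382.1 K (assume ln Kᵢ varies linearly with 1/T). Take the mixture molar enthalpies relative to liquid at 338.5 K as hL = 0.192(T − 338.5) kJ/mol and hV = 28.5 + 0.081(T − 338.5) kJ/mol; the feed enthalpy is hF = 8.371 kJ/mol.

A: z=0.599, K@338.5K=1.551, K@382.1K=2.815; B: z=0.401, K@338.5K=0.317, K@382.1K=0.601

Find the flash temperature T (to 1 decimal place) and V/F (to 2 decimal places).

Adiabatic flash: solve Rachford–Rice at each trial T, then check hF = ψ·hV(T) + (1−ψ)·hL(T).
  T = 338.5 K: K = (1.551, 0.317), RR gives ψ = 0.149, H_out = 4.253 kJ/mol
  T = 382.1 K: K = (2.815, 0.601), RR gives ψ = 1.000, H_out = 32.032 kJ/mol
  T = 360.3 K: K = (2.128, 0.445), RR gives ψ = 0.724, H_out = 23.059 kJ/mol
  T = 349.4 K: K = (1.826, 0.378), RR gives ψ = 0.477, H_out = 15.100 kJ/mol
  T = 343.9 K: K = (1.684, 0.346), RR gives ψ = 0.330, H_out = 10.231 kJ/mol
  T = 341.2 K: K = (1.616, 0.331), RR gives ψ = 0.245, H_out = 7.438 kJ/mol
  T = 342.5 K: K = (1.649, 0.338), RR gives ψ = 0.287, H_out = 8.825 kJ/mol
Linear interpolation between T = 341.2 (H_out = 7.438) and T = 342.5 (H_out = 8.825) on hF = 8.371 gives T ≈ 342.1 K, at which ψ = 0.27.

T = 342.1 K, V/F = 0.27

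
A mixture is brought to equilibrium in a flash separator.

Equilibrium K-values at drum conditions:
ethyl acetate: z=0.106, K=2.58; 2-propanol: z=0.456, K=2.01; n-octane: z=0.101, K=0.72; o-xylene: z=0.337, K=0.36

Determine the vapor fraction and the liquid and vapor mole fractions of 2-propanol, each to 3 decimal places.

Material balance + equilibrium reduce to Σ zᵢ(Kᵢ−1)/(1+ψ(Kᵢ−1)) = 0.
Check two-phase: ΣzᵢKᵢ = 1.384 > 1 and Σzᵢ/Kᵢ = 1.344 > 1, so g(0) = 0.384 > 0 and g(1) = -0.344 < 0.
Newton–Raphson from ψ = 0.59:
  ψ = 0.590: g = -0.0051, g' = -0.621 → ψ = 0.582
Converged at ψ = 0.582.
Compositions from xᵢ = zᵢ/(1+ψ(Kᵢ−1)), yᵢ = Kᵢxᵢ:
  ethyl acetate: x = 0.055, y = 0.143
  2-propanol: x = 0.287, y = 0.577
  n-octane: x = 0.121, y = 0.087
  o-xylene: x = 0.537, y = 0.193

ψ = 0.582, x_2-propanol = 0.287, y_2-propanol = 0.577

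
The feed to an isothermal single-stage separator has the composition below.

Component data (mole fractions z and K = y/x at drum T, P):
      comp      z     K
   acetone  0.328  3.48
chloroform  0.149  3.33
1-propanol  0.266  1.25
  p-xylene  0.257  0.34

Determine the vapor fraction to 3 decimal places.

ψ = 0.900

Rachford–Rice: g(ψ) = Σ zᵢ(Kᵢ−1)/(1+ψ(Kᵢ−1)) = 0.
g(0) = ΣzᵢKᵢ − 1 = 1.057 and g(1) = 1 − Σzᵢ/Kᵢ = -0.108, so a root lies in (0, 1).
Iterate (Newton) starting at ψ = 0.52:
  ψ = 0.520: g = 0.3129, g' = -0.823 → ψ = 0.900
Converged at ψ = 0.900.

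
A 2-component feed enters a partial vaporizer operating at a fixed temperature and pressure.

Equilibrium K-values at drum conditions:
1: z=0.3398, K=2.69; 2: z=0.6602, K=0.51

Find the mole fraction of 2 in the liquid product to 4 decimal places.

x_2 = 0.7752

Binary case is linear: z₁(K₁−1)(1+β(K₂−1)) + z₂(K₂−1)(1+β(K₁−1)) = 0
⇒ β = [z₁(K₁−1)+z₂(K₂−1)] / [−(K₁−1)(K₂−1)] = 0.25076/0.82810 = 0.3028
Compositions from xᵢ = zᵢ/(1+β(Kᵢ−1)), yᵢ = Kᵢxᵢ:
  1: x = 0.2248, y = 0.6046
  2: x = 0.7752, y = 0.3954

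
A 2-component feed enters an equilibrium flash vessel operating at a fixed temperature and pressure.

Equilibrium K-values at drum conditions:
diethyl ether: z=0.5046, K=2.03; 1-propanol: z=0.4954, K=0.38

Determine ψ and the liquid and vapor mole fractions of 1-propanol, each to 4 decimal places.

ψ = 0.3329, x_1-propanol = 0.6242, y_1-propanol = 0.2372

Rachford–Rice: g(ψ) = Σ zᵢ(Kᵢ−1)/(1+ψ(Kᵢ−1)) = 0.
Feasibility: ΣzᵢKᵢ = 1.2126, Σzᵢ/Kᵢ = 1.5523 — both > 1, two phases present.
Binary case is linear: z₁(K₁−1)(1+ψ(K₂−1)) + z₂(K₂−1)(1+ψ(K₁−1)) = 0
⇒ ψ = [z₁(K₁−1)+z₂(K₂−1)] / [−(K₁−1)(K₂−1)] = 0.21259/0.63860 = 0.3329
Compositions from xᵢ = zᵢ/(1+ψ(Kᵢ−1)), yᵢ = Kᵢxᵢ:
  diethyl ether: x = 0.3758, y = 0.7628
  1-propanol: x = 0.6242, y = 0.2372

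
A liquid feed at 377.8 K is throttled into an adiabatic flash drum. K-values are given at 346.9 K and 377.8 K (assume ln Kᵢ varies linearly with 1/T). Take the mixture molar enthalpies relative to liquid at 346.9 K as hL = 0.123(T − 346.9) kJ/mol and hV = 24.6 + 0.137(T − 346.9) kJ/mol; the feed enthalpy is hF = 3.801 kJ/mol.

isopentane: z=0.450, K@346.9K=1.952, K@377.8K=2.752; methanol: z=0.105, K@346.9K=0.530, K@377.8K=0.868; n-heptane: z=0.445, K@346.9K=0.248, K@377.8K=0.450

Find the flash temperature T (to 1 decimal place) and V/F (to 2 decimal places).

T = 350.6 K, V/F = 0.14

Adiabatic flash: solve Rachford–Rice at each trial T, then check hF = ψ·hV(T) + (1−ψ)·hL(T).
  T = 346.9 K: K = (1.952, 0.530, 0.248), RR gives ψ = 0.066, H_out = 1.625 kJ/mol
  T = 377.8 K: K = (2.752, 0.868, 0.450), RR gives ψ = 0.606, H_out = 18.980 kJ/mol
  T = 362.4 K: K = (2.336, 0.686, 0.339), RR gives ψ = 0.336, H_out = 10.235 kJ/mol
  T = 354.6 K: K = (2.138, 0.604, 0.291), RR gives ψ = 0.206, H_out = 6.035 kJ/mol
  T = 350.8 K: K = (2.045, 0.567, 0.269), RR gives ψ = 0.139, H_out = 3.913 kJ/mol
  T = 348.9 K: K = (2.000, 0.549, 0.259), RR gives ψ = 0.104, H_out = 2.815 kJ/mol
Linear interpolation between T = 348.9 (H_out = 2.815) and T = 350.8 (H_out = 3.913) on hF = 3.801 gives T ≈ 350.6 K, at which ψ = 0.14.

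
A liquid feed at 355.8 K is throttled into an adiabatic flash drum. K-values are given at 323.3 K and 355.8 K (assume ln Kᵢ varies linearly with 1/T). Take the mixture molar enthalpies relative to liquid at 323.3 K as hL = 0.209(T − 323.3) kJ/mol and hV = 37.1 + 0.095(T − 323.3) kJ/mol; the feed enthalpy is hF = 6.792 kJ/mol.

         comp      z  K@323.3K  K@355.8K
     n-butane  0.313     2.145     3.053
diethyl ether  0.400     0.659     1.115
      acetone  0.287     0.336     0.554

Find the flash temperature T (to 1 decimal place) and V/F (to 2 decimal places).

Adiabatic flash: solve Rachford–Rice at each trial T, then check hF = ψ·hV(T) + (1−ψ)·hL(T).
  T = 323.3 K: K = (2.145, 0.659, 0.336), RR gives ψ = 0.056, H_out = 2.065 kJ/mol
  T = 355.8 K: K = (3.053, 1.115, 0.554), RR gives ψ = 1.000, H_out = 40.188 kJ/mol
  T = 339.6 K: K = (2.582, 0.869, 0.437), RR gives ψ = 0.489, H_out = 20.650 kJ/mol
  T = 331.5 K: K = (2.360, 0.760, 0.385), RR gives ψ = 0.264, H_out = 11.251 kJ/mol
  T = 327.4 K: K = (2.251, 0.708, 0.360), RR gives ψ = 0.159, H_out = 6.665 kJ/mol
  T = 329.4 K: K = (2.304, 0.733, 0.372), RR gives ψ = 0.209, H_out = 8.897 kJ/mol
Linear interpolation between T = 327.4 (H_out = 6.665) and T = 329.4 (H_out = 8.897) on hF = 6.792 gives T ≈ 327.5 K, at which ψ = 0.16.

T = 327.5 K, V/F = 0.16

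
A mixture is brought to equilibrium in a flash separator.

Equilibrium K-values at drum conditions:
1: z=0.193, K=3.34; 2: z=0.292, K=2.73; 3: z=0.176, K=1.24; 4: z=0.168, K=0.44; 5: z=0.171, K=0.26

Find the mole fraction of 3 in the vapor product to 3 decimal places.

Material balance + equilibrium reduce to Σ zᵢ(Kᵢ−1)/(1+ψ(Kᵢ−1)) = 0.
Check two-phase: ΣzᵢKᵢ = 1.778 > 1 and Σzᵢ/Kᵢ = 1.346 > 1, so g(0) = 0.778 > 0 and g(1) = -0.346 < 0.
Iterate (Newton) starting at ψ = 0.5:
  ψ = 0.500: g = 0.1852, g' = -0.821 → ψ = 0.725
  ψ = 0.725: g = -0.0043, g' = -0.910 → ψ = 0.721
Converged at ψ = 0.721.
Compositions from xᵢ = zᵢ/(1+ψ(Kᵢ−1)), yᵢ = Kᵢxᵢ:
  1: x = 0.072, y = 0.240
  2: x = 0.130, y = 0.355
  3: x = 0.150, y = 0.186
  4: x = 0.282, y = 0.124
  5: x = 0.366, y = 0.095

y_3 = 0.186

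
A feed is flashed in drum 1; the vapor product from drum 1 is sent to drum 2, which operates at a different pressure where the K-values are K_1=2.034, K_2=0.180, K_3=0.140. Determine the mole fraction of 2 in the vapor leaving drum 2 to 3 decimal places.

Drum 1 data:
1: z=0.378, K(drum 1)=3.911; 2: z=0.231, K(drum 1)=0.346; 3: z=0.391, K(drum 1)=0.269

y_2 (drum 2) = 0.041

Drum 1:
Material balance + equilibrium reduce to Σ zᵢ(Kᵢ−1)/(1+ψ₁(Kᵢ−1)) = 0.
g(0) = ΣzᵢKᵢ − 1 = 0.663 and g(1) = 1 − Σzᵢ/Kᵢ = -1.218, so a root lies in (0, 1).
Newton–Raphson from ψ₁ = 0.5:
  ψ₁ = 0.500: g = -0.2268, g' = -1.268 → ψ₁ = 0.321
  ψ₁ = 0.321: g = 0.0039, g' = -1.371 → ψ₁ = 0.324
Converged at ψ₁ = 0.324.
Drum-1 compositions:
  1: x = 0.195, y = 0.761
  2: x = 0.293, y = 0.101
  3: x = 0.512, y = 0.138
Drum-2 feed = drum-1 vapor: z₂ = (0.7608, 0.1014, 0.1378).
Drum 2:
Let ψ₂ = V/F and solve Σ zᵢ(Kᵢ−1)/(1+ψ₂(Kᵢ−1)) = 0.
Check two-phase: ΣzᵢKᵢ = 1.585 > 1 and Σzᵢ/Kᵢ = 1.922 > 1, so g(0) = 0.585 > 0 and g(1) = -0.922 < 0.
Newton–Raphson from ψ₂ = 0.5:
  ψ₂ = 0.500: g = 0.1696, g' = -0.863 → ψ₂ = 0.697
  ψ₂ = 0.697: g = -0.0323, g' = -1.280 → ψ₂ = 0.671
  ψ₂ = 0.671: g = -0.0011, g' = -1.192 → ψ₂ = 0.670
Converged at ψ₂ = 0.670.
  1: x = 0.449, y = 0.914
  2: x = 0.225, y = 0.041
  3: x = 0.325, y = 0.046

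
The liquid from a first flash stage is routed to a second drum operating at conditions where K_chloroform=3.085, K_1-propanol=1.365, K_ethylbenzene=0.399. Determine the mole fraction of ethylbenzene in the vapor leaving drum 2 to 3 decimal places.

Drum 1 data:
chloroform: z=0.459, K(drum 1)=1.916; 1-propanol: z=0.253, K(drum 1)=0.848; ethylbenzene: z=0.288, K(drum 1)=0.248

y_ethylbenzene (drum 2) = 0.255

Drum 1:
Let ψ₁ = V/F and solve Σ zᵢ(Kᵢ−1)/(1+ψ₁(Kᵢ−1)) = 0.
Feasibility: ΣzᵢKᵢ = 1.165, Σzᵢ/Kᵢ = 1.699 — both > 1, two phases present.
Newton–Raphson from ψ₁ = 0.52:
  ψ₁ = 0.520: g = -0.1126, g' = -0.623 → ψ₁ = 0.339
  ψ₁ = 0.339: g = -0.0105, g' = -0.524 → ψ₁ = 0.319
Converged at ψ₁ = 0.319.
Drum-1 compositions:
  chloroform: x = 0.355, y = 0.681
  1-propanol: x = 0.266, y = 0.225
  ethylbenzene: x = 0.379, y = 0.094
Drum-2 feed = drum-1 liquid: z₂ = (0.3552, 0.2659, 0.3789).
Drum 2:
Material balance + equilibrium reduce to Σ zᵢ(Kᵢ−1)/(1+ψ₂(Kᵢ−1)) = 0.
Check two-phase: ΣzᵢKᵢ = 1.610 > 1 and Σzᵢ/Kᵢ = 1.260 > 1, so g(0) = 0.610 > 0 and g(1) = -0.260 < 0.
Newton iteration, ψ₂⁰ = 0.49:
  ψ₂ = 0.490: g = 0.1259, g' = -0.678 → ψ₂ = 0.676
  ψ₂ = 0.676: g = 0.0019, g' = -0.677 → ψ₂ = 0.678
Converged at ψ₂ = 0.678.
  chloroform: x = 0.147, y = 0.454
  1-propanol: x = 0.213, y = 0.291
  ethylbenzene: x = 0.640, y = 0.255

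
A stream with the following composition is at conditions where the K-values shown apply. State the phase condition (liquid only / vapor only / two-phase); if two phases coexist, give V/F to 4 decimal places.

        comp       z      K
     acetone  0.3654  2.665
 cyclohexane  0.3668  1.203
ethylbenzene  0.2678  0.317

ΣzᵢKᵢ = 1.4999; Σzᵢ/Kᵢ = 1.2868.
Both exceed 1, so a two-phase solution exists.
Rachford–Rice: g(ψ) = Σ zᵢ(Kᵢ−1)/(1+ψ(Kᵢ−1)) = 0.
Newton iteration, ψ⁰ = 0.5:
  ψ = 0.5000: g = 0.12184, g' = -0.6022 → ψ = 0.7023
  ψ = 0.7023: g = -0.00591, g' = -0.6883 → ψ = 0.6937
Converged at ψ = 0.6937.

two-phase, V/F = 0.6937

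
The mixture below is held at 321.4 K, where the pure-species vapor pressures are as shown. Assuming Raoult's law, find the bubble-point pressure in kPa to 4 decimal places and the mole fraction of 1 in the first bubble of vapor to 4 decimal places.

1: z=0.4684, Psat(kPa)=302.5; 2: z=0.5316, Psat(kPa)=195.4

At the bubble point ψ → 0, so ΣzᵢKᵢ = 1 with Kᵢ = Pᵢˢᵃᵗ/P ⇒ P = ΣzᵢPᵢˢᵃᵗ.
P = 0.4684·302.5 + 0.5316·195.4 = 245.5656 kPa
yᵢ = zᵢPᵢˢᵃᵗ/P ⇒ y_1 = 0.4684·302.5/245.5656 = 0.5770

Pbub = 245.5656 kPa, y_1 = 0.5770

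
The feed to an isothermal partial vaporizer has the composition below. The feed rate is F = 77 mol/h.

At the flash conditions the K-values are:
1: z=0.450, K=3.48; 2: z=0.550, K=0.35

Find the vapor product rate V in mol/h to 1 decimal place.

Newton iteration, ψ⁰ = 0.5:
  ψ = 0.500: g = -0.0314, g' = -1.062 → ψ = 0.470
  ψ = 0.470: g = 0.0001, g' = -1.072 → ψ = 0.471
Converged at ψ = 0.471.
Then V = ψ·F = 0.4705·77 = 36.2 mol/h and L = F − V = 40.8 mol/h.

V = 36.2 mol/h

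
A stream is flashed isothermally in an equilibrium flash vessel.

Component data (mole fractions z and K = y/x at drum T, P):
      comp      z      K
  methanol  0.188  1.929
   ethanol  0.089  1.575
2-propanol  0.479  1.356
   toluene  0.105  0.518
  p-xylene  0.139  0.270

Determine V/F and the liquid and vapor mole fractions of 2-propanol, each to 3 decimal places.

V/F = 0.689, x_2-propanol = 0.385, y_2-propanol = 0.522

Material balance + equilibrium reduce to Σ zᵢ(Kᵢ−1)/(1+V/F(Kᵢ−1)) = 0.
Check two-phase: ΣzᵢKᵢ = 1.244 > 1 and Σzᵢ/Kᵢ = 1.225 > 1, so g(0) = 0.244 > 0 and g(1) = -0.225 < 0.
Newton iteration, V/F⁰ = 0.57:
  V/F = 0.570: g = 0.0509, g' = -0.392 → V/F = 0.700
  V/F = 0.700: g = -0.0051, g' = -0.479 → V/F = 0.689
Converged at V/F = 0.689.
Compositions from xᵢ = zᵢ/(1+V/F(Kᵢ−1)), yᵢ = Kᵢxᵢ:
  methanol: x = 0.115, y = 0.221
  ethanol: x = 0.064, y = 0.100
  2-propanol: x = 0.385, y = 0.522
  toluene: x = 0.157, y = 0.081
  p-xylene: x = 0.280, y = 0.076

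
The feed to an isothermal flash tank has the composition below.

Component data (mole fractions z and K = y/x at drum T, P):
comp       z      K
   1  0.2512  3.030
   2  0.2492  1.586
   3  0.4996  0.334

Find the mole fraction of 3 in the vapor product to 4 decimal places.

Iterate (Newton) starting at V/F = 0.64:
  V/F = 0.6400: g = -0.25193, g' = -0.9142 → V/F = 0.3644
  V/F = 0.3644: g = -0.02594, g' = -0.7865 → V/F = 0.3314
  V/F = 0.3314: g = 0.00012, g' = -0.7948 → V/F = 0.3316
Converged at V/F = 0.3316.
Compositions from xᵢ = zᵢ/(1+V/F(Kᵢ−1)), yᵢ = Kᵢxᵢ:
  1: x = 0.1501, y = 0.4549
  2: x = 0.2087, y = 0.3309
  3: x = 0.6412, y = 0.2142

y_3 = 0.2142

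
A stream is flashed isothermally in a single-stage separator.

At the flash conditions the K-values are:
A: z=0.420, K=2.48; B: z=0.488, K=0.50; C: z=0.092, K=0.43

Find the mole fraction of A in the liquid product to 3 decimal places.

x_A = 0.257

Let ψ = V/F and solve Σ zᵢ(Kᵢ−1)/(1+ψ(Kᵢ−1)) = 0.
Check two-phase: ΣzᵢKᵢ = 1.325 > 1 and Σzᵢ/Kᵢ = 1.359 > 1, so g(0) = 0.325 > 0 and g(1) = -0.359 < 0.
Iterate (Newton) starting at ψ = 0.36:
  ψ = 0.360: g = 0.0420, g' = -0.620 → ψ = 0.428
  ψ = 0.428: g = 0.0009, g' = -0.595 → ψ = 0.429
Converged at ψ = 0.429.
Compositions from xᵢ = zᵢ/(1+ψ(Kᵢ−1)), yᵢ = Kᵢxᵢ:
  A: x = 0.257, y = 0.637
  B: x = 0.621, y = 0.311
  C: x = 0.122, y = 0.052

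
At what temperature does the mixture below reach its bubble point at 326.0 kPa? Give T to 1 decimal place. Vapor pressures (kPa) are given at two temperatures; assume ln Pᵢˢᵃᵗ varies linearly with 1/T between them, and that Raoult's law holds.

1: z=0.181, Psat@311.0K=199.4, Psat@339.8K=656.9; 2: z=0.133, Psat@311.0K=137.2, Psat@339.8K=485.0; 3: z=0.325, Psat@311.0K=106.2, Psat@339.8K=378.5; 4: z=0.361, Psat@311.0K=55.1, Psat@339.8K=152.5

Bubble-point temperature: ΣzᵢPᵢˢᵃᵗ(T) = P. Interpolate ln Pᵢˢᵃᵗ = aᵢ + bᵢ/T.
  T = 311.0 K: ΣzᵢPᵢˢᵃᵗ = 108.75 kPa
  T = 339.8 K: ΣzᵢPᵢˢᵃᵗ = 361.47 kPa
  T = 325.4 K: ΣzᵢPᵢˢᵃᵗ = 203.40 kPa
  T = 332.6 K: ΣzᵢPᵢˢᵃᵗ = 272.79 kPa
  T = 336.2 K: ΣzᵢPᵢˢᵃᵗ = 314.47 kPa
  T = 338.0 K: ΣzᵢPᵢˢᵃᵗ = 337.27 kPa
Interpolating between 336.2 K and 338.0 K gives T ≈ 337.1 K.

T = 337.1 K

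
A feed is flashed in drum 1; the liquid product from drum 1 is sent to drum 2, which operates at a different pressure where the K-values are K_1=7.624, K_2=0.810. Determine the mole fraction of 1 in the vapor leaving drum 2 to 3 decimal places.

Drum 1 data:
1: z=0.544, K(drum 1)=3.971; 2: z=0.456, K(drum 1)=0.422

y_1 (drum 2) = 0.213

Drum 1:
Let ψ₁ = V/F and solve Σ zᵢ(Kᵢ−1)/(1+ψ₁(Kᵢ−1)) = 0.
Feasibility: ΣzᵢKᵢ = 2.353, Σzᵢ/Kᵢ = 1.218 — both > 1, two phases present.
Newton iteration, ψ₁⁰ = 0.35:
  ψ₁ = 0.350: g = 0.4619, g' = -1.393 → ψ₁ = 0.681
  ψ₁ = 0.681: g = 0.0995, g' = -0.940 → ψ₁ = 0.787
  ψ₁ = 0.787: g = 0.0003, g' = -0.944 → ψ₁ = 0.788
Converged at ψ₁ = 0.788.
Drum-1 compositions:
  1: x = 0.163, y = 0.647
  2: x = 0.837, y = 0.353
Drum-2 feed = drum-1 liquid: z₂ = (0.1629, 0.8371).
Drum 2:
Material balance + equilibrium reduce to Σ zᵢ(Kᵢ−1)/(1+ψ₂(Kᵢ−1)) = 0.
Check two-phase: ΣzᵢKᵢ = 1.920 > 1 and Σzᵢ/Kᵢ = 1.055 > 1, so g(0) = 0.920 > 0 and g(1) = -0.055 < 0.
Newton iteration, ψ₂⁰ = 0.5:
  ψ₂ = 0.500: g = 0.0744, g' = -0.421 → ψ₂ = 0.677
  ψ₂ = 0.677: g = 0.0142, g' = -0.278 → ψ₂ = 0.728
  ψ₂ = 0.728: g = 0.0007, g' = -0.251 → ψ₂ = 0.731
Converged at ψ₂ = 0.731.
  1: x = 0.028, y = 0.213
  2: x = 0.972, y = 0.787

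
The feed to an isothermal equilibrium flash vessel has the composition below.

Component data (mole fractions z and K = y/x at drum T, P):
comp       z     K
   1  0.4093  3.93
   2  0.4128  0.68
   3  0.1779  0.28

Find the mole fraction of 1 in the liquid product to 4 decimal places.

Rachford–Rice: g(ψ) = Σ zᵢ(Kᵢ−1)/(1+ψ(Kᵢ−1)) = 0.
Check two-phase: ΣzᵢKᵢ = 1.9391 > 1 and Σzᵢ/Kᵢ = 1.3466 > 1, so g(0) = 0.9391 > 0 and g(1) = -0.3466 < 0.
Newton iteration, ψ⁰ = 0.5:
  ψ = 0.5000: g = 0.12912, g' = -0.8633 → ψ = 0.6496
  ψ = 0.6496: g = 0.00570, g' = -0.8097 → ψ = 0.6566
Converged at ψ = 0.6566.
Compositions from xᵢ = zᵢ/(1+ψ(Kᵢ−1)), yᵢ = Kᵢxᵢ:
  1: x = 0.1400, y = 0.5502
  2: x = 0.5226, y = 0.3554
  3: x = 0.3374, y = 0.0945

x_1 = 0.1400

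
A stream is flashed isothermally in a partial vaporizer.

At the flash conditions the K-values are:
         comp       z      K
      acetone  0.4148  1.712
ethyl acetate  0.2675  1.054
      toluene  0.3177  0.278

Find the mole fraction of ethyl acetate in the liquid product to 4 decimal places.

Material balance + equilibrium reduce to Σ zᵢ(Kᵢ−1)/(1+V/F(Kᵢ−1)) = 0.
Check two-phase: ΣzᵢKᵢ = 1.0804 > 1 and Σzᵢ/Kᵢ = 1.6389 > 1, so g(0) = 0.0804 > 0 and g(1) = -0.6389 < 0.
Newton–Raphson from V/F = 0.54:
  V/F = 0.5400: g = -0.14860, g' = -0.5553 → V/F = 0.2724
  V/F = 0.2724: g = -0.02394, g' = -0.4049 → V/F = 0.2133
  V/F = 0.2133: g = -0.00045, g' = -0.3906 → V/F = 0.2121
Converged at V/F = 0.2121.
Compositions from xᵢ = zᵢ/(1+V/F(Kᵢ−1)), yᵢ = Kᵢxᵢ:
  acetone: x = 0.3604, y = 0.6170
  ethyl acetate: x = 0.2645, y = 0.2788
  toluene: x = 0.3752, y = 0.1043

x_ethyl acetate = 0.2645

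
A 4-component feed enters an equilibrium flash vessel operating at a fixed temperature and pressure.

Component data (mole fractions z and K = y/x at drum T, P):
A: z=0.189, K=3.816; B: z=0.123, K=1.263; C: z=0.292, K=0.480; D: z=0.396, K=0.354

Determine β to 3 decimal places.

Material balance + equilibrium reduce to Σ zᵢ(Kᵢ−1)/(1+β(Kᵢ−1)) = 0.
g(0) = ΣzᵢKᵢ − 1 = 0.157 and g(1) = 1 − Σzᵢ/Kᵢ = -0.874, so a root lies in (0, 1).
Iterate (Newton) starting at β = 0.35:
  β = 0.350: g = -0.2185, g' = -0.781 → β = 0.070
  β = 0.070: g = 0.0505, g' = -1.319 → β = 0.109
  β = 0.109: g = 0.0030, g' = -1.167 → β = 0.111
Converged at β = 0.111.

β = 0.111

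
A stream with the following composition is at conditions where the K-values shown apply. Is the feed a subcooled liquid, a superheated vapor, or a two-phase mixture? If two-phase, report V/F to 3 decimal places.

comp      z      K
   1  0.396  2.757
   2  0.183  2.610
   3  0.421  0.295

two-phase, V/F = 0.575

ΣzᵢKᵢ = 1.694; Σzᵢ/Kᵢ = 1.641.
Both exceed 1, so a two-phase solution exists.
Rachford–Rice: g(ψ) = Σ zᵢ(Kᵢ−1)/(1+ψ(Kᵢ−1)) = 0.
Iterate (Newton) starting at ψ = 0.5:
  ψ = 0.500: g = 0.0752, g' = -0.991 → ψ = 0.576
  ψ = 0.576: g = -0.0010, g' = -1.023 → ψ = 0.575
Converged at ψ = 0.575.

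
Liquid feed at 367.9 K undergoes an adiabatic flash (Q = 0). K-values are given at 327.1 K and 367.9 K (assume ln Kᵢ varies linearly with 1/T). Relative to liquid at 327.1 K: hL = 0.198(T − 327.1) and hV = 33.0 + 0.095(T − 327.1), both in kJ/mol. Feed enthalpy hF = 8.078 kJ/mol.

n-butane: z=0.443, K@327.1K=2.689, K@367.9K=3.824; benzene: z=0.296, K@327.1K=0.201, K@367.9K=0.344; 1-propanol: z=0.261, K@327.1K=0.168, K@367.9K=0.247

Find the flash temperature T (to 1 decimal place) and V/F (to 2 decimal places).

Adiabatic flash: solve Rachford–Rice at each trial T, then check hF = ψ·hV(T) + (1−ψ)·hL(T).
  T = 327.1 K: K = (2.689, 0.201, 0.168), RR gives ψ = 0.214, H_out = 7.065 kJ/mol
  T = 367.9 K: K = (3.824, 0.344, 0.247), RR gives ψ = 0.433, H_out = 20.548 kJ/mol
  T = 347.5 K: K = (3.240, 0.267, 0.206), RR gives ψ = 0.333, H_out = 14.321 kJ/mol
  T = 337.3 K: K = (2.960, 0.233, 0.187), RR gives ψ = 0.277, H_out = 10.877 kJ/mol
  T = 332.2 K: K = (2.823, 0.217, 0.177), RR gives ψ = 0.247, H_out = 9.027 kJ/mol
  T = 329.6 K: K = (2.755, 0.209, 0.172), RR gives ψ = 0.230, H_out = 8.042 kJ/mol
  T = 330.9 K: K = (2.789, 0.213, 0.175), RR gives ψ = 0.239, H_out = 8.538 kJ/mol
Linear interpolation between T = 329.6 (H_out = 8.042) and T = 330.9 (H_out = 8.538) on hF = 8.078 gives T ≈ 329.7 K, at which ψ = 0.23.

T = 329.7 K, V/F = 0.23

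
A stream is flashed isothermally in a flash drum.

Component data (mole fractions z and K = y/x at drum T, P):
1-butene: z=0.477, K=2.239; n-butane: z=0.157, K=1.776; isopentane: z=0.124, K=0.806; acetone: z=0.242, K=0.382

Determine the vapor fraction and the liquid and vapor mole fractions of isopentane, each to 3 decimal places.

Let ψ = V/F and solve Σ zᵢ(Kᵢ−1)/(1+ψ(Kᵢ−1)) = 0.
Feasibility: ΣzᵢKᵢ = 1.539, Σzᵢ/Kᵢ = 1.089 — both > 1, two phases present.
Newton–Raphson from ψ = 0.5:
  ψ = 0.500: g = 0.2096, g' = -0.528 → ψ = 0.897
  ψ = 0.897: g = -0.0132, g' = -0.670 → ψ = 0.878
  ψ = 0.878: g = -0.0002, g' = -0.650 → ψ = 0.877
Converged at ψ = 0.877.
Compositions from xᵢ = zᵢ/(1+ψ(Kᵢ−1)), yᵢ = Kᵢxᵢ:
  1-butene: x = 0.229, y = 0.512
  n-butane: x = 0.093, y = 0.166
  isopentane: x = 0.149, y = 0.120
  acetone: x = 0.529, y = 0.202

ψ = 0.877, x_isopentane = 0.149, y_isopentane = 0.120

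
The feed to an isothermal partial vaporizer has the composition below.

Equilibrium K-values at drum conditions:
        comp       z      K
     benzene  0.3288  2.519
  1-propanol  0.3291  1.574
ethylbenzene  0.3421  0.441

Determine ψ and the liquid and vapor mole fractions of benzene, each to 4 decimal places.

Newton iteration, ψ⁰ = 0.5:
  ψ = 0.5000: g = 0.16522, g' = -0.5164 → ψ = 0.8199
  ψ = 0.8199: g = -0.00217, g' = -0.5649 → ψ = 0.8161
Converged at ψ = 0.8161.
Compositions from xᵢ = zᵢ/(1+ψ(Kᵢ−1)), yᵢ = Kᵢxᵢ:
  benzene: x = 0.1468, y = 0.3698
  1-propanol: x = 0.2241, y = 0.3528
  ethylbenzene: x = 0.6291, y = 0.2774

ψ = 0.8161, x_benzene = 0.1468, y_benzene = 0.3698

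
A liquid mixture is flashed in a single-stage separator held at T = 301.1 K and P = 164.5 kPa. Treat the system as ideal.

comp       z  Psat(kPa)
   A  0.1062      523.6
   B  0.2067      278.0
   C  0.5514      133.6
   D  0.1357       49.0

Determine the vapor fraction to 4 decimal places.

Raoult's law: Kᵢ = Pᵢˢᵃᵗ/P = Pᵢˢᵃᵗ/164.5.
  K_A = 523.6/164.5 = 3.182979, K_B = 278.0/164.5 = 1.689970, K_C = 133.6/164.5 = 0.812158, K_D = 49.0/164.5 = 0.297872
Iterate (Newton) starting at ψ = 0.54:
  ψ = 0.5400: g = -0.05843, g' = -0.3565 → ψ = 0.3761
  ψ = 0.3761: g = -0.00038, g' = -0.3607 → ψ = 0.3751
Converged at ψ = 0.3751.

ψ = 0.3751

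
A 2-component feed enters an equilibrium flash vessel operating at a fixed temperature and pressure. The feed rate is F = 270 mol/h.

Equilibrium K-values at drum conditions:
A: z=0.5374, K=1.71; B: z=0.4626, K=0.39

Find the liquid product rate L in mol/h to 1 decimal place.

L = 208.1 mol/h

Binary case is linear: z₁(K₁−1)(1+ψ(K₂−1)) + z₂(K₂−1)(1+ψ(K₁−1)) = 0
⇒ ψ = [z₁(K₁−1)+z₂(K₂−1)] / [−(K₁−1)(K₂−1)] = 0.09937/0.43310 = 0.2294
Then V = ψ·F = 0.2294·270 = 61.9 mol/h and L = F − V = 208.1 mol/h.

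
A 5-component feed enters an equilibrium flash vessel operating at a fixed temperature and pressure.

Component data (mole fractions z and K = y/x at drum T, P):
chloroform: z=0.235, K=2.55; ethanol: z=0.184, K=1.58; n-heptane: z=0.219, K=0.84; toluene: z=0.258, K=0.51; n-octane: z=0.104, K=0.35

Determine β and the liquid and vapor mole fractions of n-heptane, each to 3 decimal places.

β = 0.459, x_n-heptane = 0.236, y_n-heptane = 0.199

Iterate (Newton) starting at β = 0.62:
  β = 0.620: g = -0.0695, g' = -0.438 → β = 0.461
  β = 0.461: g = -0.0012, g' = -0.430 → β = 0.459
Converged at β = 0.459.
Compositions from xᵢ = zᵢ/(1+β(Kᵢ−1)), yᵢ = Kᵢxᵢ:
  chloroform: x = 0.137, y = 0.350
  ethanol: x = 0.145, y = 0.230
  n-heptane: x = 0.236, y = 0.199
  toluene: x = 0.333, y = 0.170
  n-octane: x = 0.148, y = 0.052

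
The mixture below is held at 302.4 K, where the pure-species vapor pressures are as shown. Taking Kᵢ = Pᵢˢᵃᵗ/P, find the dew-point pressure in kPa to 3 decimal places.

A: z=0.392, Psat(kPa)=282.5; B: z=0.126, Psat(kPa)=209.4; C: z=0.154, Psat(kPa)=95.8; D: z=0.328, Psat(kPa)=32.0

Pdew = 72.219 kPa

At the dew point ψ → 1, so Σzᵢ/Kᵢ = 1 with Kᵢ = Pᵢˢᵃᵗ/P ⇒ 1/P = Σzᵢ/Pᵢˢᵃᵗ.
1/P = 0.392/282.5 + 0.126/209.4 + 0.154/95.8 + 0.328/32.0 = 0.013847 ⇒ P = 72.219 kPa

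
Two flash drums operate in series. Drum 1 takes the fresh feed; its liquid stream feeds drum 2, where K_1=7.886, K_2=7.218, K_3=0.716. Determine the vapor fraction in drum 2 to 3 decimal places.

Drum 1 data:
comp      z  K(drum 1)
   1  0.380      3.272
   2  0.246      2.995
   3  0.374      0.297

V/F (drum 2) = 0.751

Drum 1:
Material balance + equilibrium reduce to Σ zᵢ(Kᵢ−1)/(1+ψ₁(Kᵢ−1)) = 0.
Feasibility: ΣzᵢKᵢ = 2.091, Σzᵢ/Kᵢ = 1.458 — both > 1, two phases present.
Iterate (Newton) starting at ψ₁ = 0.5:
  ψ₁ = 0.500: g = 0.2445, g' = -1.115 → ψ₁ = 0.719
  ψ₁ = 0.719: g = -0.0026, g' = -1.204 → ψ₁ = 0.717
Converged at ψ₁ = 0.717.
Drum-1 compositions:
  1: x = 0.145, y = 0.473
  2: x = 0.101, y = 0.303
  3: x = 0.754, y = 0.224
Drum-2 feed = drum-1 liquid: z₂ = (0.1445, 0.1012, 0.7543).
Drum 2:
Let ψ₂ = V/F and solve Σ zᵢ(Kᵢ−1)/(1+ψ₂(Kᵢ−1)) = 0.
g(0) = ΣzᵢKᵢ − 1 = 1.410 and g(1) = 1 − Σzᵢ/Kᵢ = -0.086, so a root lies in (0, 1).
Newton iteration, ψ₂⁰ = 0.5:
  ψ₂ = 0.500: g = 0.1275, g' = -0.662 → ψ₂ = 0.693
  ψ₂ = 0.693: g = 0.0244, g' = -0.439 → ψ₂ = 0.748
  ψ₂ = 0.748: g = 0.0011, g' = -0.402 → ψ₂ = 0.751
Converged at ψ₂ = 0.751.
  1: x = 0.023, y = 0.185
  2: x = 0.018, y = 0.129
  3: x = 0.959, y = 0.686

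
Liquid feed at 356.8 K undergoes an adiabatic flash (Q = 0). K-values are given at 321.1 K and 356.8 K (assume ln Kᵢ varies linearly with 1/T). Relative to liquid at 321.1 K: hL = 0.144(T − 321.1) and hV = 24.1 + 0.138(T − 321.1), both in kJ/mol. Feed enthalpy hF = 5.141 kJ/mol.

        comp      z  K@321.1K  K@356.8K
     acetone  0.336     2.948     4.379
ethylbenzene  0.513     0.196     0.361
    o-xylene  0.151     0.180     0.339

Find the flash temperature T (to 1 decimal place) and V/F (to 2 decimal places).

Adiabatic flash: solve Rachford–Rice at each trial T, then check hF = ψ·hV(T) + (1−ψ)·hL(T).
  T = 321.1 K: K = (2.948, 0.196, 0.180), RR gives ψ = 0.075, H_out = 1.811 kJ/mol
  T = 356.8 K: K = (4.379, 0.361, 0.339), RR gives ψ = 0.325, H_out = 12.908 kJ/mol
  T = 339.0 K: K = (3.633, 0.271, 0.251), RR gives ψ = 0.206, H_out = 7.512 kJ/mol
  T = 330.1 K: K = (3.284, 0.231, 0.214), RR gives ψ = 0.144, H_out = 4.763 kJ/mol
  T = 334.6 K: K = (3.458, 0.251, 0.232), RR gives ψ = 0.176, H_out = 6.167 kJ/mol
  T = 332.4 K: K = (3.372, 0.241, 0.223), RR gives ψ = 0.161, H_out = 5.485 kJ/mol
Linear interpolation between T = 330.1 (H_out = 4.763) and T = 332.4 (H_out = 5.485) on hF = 5.141 gives T ≈ 331.3 K, at which ψ = 0.15.

T = 331.3 K, V/F = 0.15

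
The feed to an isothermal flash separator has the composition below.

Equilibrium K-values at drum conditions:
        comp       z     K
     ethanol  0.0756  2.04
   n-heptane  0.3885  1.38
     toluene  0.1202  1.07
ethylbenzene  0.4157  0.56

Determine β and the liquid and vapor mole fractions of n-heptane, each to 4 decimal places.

β = 0.2499, x_n-heptane = 0.3548, y_n-heptane = 0.4896

Let β = V/F and solve Σ zᵢ(Kᵢ−1)/(1+β(Kᵢ−1)) = 0.
Check two-phase: ΣzᵢKᵢ = 1.0518 > 1 and Σzᵢ/Kᵢ = 1.1732 > 1, so g(0) = 0.0518 > 0 and g(1) = -0.1732 < 0.
Newton iteration, β⁰ = 0.5:
  β = 0.5000: g = -0.05058, g' = -0.2078 → β = 0.2566
  β = 0.2566: g = -0.00135, g' = -0.2004 → β = 0.2499
Converged at β = 0.2499.
Compositions from xᵢ = zᵢ/(1+β(Kᵢ−1)), yᵢ = Kᵢxᵢ:
  ethanol: x = 0.0600, y = 0.1224
  n-heptane: x = 0.3548, y = 0.4896
  toluene: x = 0.1181, y = 0.1264
  ethylbenzene: x = 0.4671, y = 0.2615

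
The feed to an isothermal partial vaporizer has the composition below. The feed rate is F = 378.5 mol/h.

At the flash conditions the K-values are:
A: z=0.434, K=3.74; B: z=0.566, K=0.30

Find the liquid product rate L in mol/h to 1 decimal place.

L = 222.0 mol/h

Newton–Raphson from ψ = 0.5:
  ψ = 0.500: g = -0.1078, g' = -1.237 → ψ = 0.413
Converged at ψ = 0.413.
Then V = ψ·F = 0.4134·378.5 = 156.5 mol/h and L = F − V = 222.0 mol/h.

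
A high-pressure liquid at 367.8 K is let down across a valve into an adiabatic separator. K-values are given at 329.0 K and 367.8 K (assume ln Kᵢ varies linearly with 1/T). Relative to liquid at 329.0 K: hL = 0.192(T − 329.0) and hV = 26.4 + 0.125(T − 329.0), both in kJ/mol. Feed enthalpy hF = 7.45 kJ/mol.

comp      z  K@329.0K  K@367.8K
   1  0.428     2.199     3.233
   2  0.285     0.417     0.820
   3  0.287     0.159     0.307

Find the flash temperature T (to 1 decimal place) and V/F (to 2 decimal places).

T = 337.0 K, V/F = 0.23

Adiabatic flash: solve Rachford–Rice at each trial T, then check hF = ψ·hV(T) + (1−ψ)·hL(T).
  T = 329.0 K: K = (2.199, 0.417, 0.159), RR gives ψ = 0.122, H_out = 3.216 kJ/mol
  T = 367.8 K: K = (3.233, 0.820, 0.307), RR gives ψ = 0.613, H_out = 22.040 kJ/mol
  T = 348.4 K: K = (2.695, 0.596, 0.225), RR gives ψ = 0.368, H_out = 12.971 kJ/mol
  T = 338.7 K: K = (2.442, 0.501, 0.190), RR gives ψ = 0.250, H_out = 8.288 kJ/mol
  T = 333.9 K: K = (2.320, 0.458, 0.174), RR gives ψ = 0.188, H_out = 5.847 kJ/mol
  T = 336.3 K: K = (2.380, 0.479, 0.182), RR gives ψ = 0.219, H_out = 7.082 kJ/mol
Linear interpolation between T = 336.3 (H_out = 7.082) and T = 338.7 (H_out = 8.288) on hF = 7.45 gives T ≈ 337.0 K, at which ψ = 0.23.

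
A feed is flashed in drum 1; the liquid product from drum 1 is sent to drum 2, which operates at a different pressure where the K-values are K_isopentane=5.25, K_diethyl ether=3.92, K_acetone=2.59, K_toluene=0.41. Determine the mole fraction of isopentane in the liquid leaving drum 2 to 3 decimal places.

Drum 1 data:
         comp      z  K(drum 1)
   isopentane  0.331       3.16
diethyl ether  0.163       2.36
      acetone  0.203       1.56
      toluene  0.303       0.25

x_isopentane (drum 2) = 0.051

Drum 1:
Material balance + equilibrium reduce to Σ zᵢ(Kᵢ−1)/(1+ψ₁(Kᵢ−1)) = 0.
Check two-phase: ΣzᵢKᵢ = 1.823 > 1 and Σzᵢ/Kᵢ = 1.516 > 1, so g(0) = 0.823 > 0 and g(1) = -0.516 < 0.
Newton iteration, ψ₁⁰ = 0.5:
  ψ₁ = 0.500: g = 0.2009, g' = -0.939 → ψ₁ = 0.714
  ψ₁ = 0.714: g = -0.0143, g' = -1.139 → ψ₁ = 0.701
Converged at ψ₁ = 0.701.
Drum-1 compositions:
  isopentane: x = 0.132, y = 0.416
  diethyl ether: x = 0.083, y = 0.197
  acetone: x = 0.146, y = 0.227
  toluene: x = 0.639, y = 0.160
Drum-2 feed = drum-1 liquid: z₂ = (0.1316, 0.0834, 0.1458, 0.6392).
Drum 2:
Rachford–Rice: g(ψ₂) = Σ zᵢ(Kᵢ−1)/(1+ψ₂(Kᵢ−1)) = 0.
Feasibility: ΣzᵢKᵢ = 1.658, Σzᵢ/Kᵢ = 1.662 — both > 1, two phases present.
Newton–Raphson from ψ₂ = 0.42:
  ψ₂ = 0.420: g = -0.0521, g' = -0.976 → ψ₂ = 0.367
  ψ₂ = 0.367: g = 0.0016, g' = -1.039 → ψ₂ = 0.368
Converged at ψ₂ = 0.368.
  isopentane: x = 0.051, y = 0.269
  diethyl ether: x = 0.040, y = 0.158
  acetone: x = 0.092, y = 0.238
  toluene: x = 0.817, y = 0.335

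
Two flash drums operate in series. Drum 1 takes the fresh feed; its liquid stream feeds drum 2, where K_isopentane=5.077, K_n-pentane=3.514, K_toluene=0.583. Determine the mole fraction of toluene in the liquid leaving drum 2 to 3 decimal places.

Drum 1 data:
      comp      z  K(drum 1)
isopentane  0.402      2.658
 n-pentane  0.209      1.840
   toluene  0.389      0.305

Drum 1:
Material balance + equilibrium reduce to Σ zᵢ(Kᵢ−1)/(1+ψ₁(Kᵢ−1)) = 0.
g(0) = ΣzᵢKᵢ − 1 = 0.572 and g(1) = 1 − Σzᵢ/Kᵢ = -0.540, so a root lies in (0, 1).
Newton–Raphson from ψ₁ = 0.5:
  ψ₁ = 0.500: g = 0.0737, g' = -0.845 → ψ₁ = 0.587
  ψ₁ = 0.587: g = -0.0015, g' = -0.886 → ψ₁ = 0.586
Converged at ψ₁ = 0.586.
Drum-1 compositions:
  isopentane: x = 0.204, y = 0.542
  n-pentane: x = 0.140, y = 0.258
  toluene: x = 0.656, y = 0.200
Drum-2 feed = drum-1 liquid: z₂ = (0.2040, 0.1401, 0.6559).
Drum 2:
Rachford–Rice: g(ψ₂) = Σ zᵢ(Kᵢ−1)/(1+ψ₂(Kᵢ−1)) = 0.
Feasibility: ΣzᵢKᵢ = 1.910, Σzᵢ/Kᵢ = 1.205 — both > 1, two phases present.
Newton–Raphson from ψ₂ = 0.45:
  ψ₂ = 0.450: g = 0.1219, g' = -0.790 → ψ₂ = 0.604
  ψ₂ = 0.604: g = 0.0142, g' = -0.626 → ψ₂ = 0.627
Converged at ψ₂ = 0.627.
  isopentane: x = 0.057, y = 0.291
  n-pentane: x = 0.054, y = 0.191
  toluene: x = 0.888, y = 0.518

x_toluene (drum 2) = 0.888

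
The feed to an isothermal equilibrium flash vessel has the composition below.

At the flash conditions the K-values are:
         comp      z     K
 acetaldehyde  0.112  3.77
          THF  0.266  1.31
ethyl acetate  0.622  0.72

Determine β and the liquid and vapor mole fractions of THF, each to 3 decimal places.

Let β = V/F and solve Σ zᵢ(Kᵢ−1)/(1+β(Kᵢ−1)) = 0.
Feasibility: ΣzᵢKᵢ = 1.219, Σzᵢ/Kᵢ = 1.097 — both > 1, two phases present.
Iterate (Newton) starting at β = 0.41:
  β = 0.410: g = 0.0217, g' = -0.271 → β = 0.490
  β = 0.490: g = 0.0013, g' = -0.239 → β = 0.496
Converged at β = 0.496.
Compositions from xᵢ = zᵢ/(1+β(Kᵢ−1)), yᵢ = Kᵢxᵢ:
  acetaldehyde: x = 0.047, y = 0.178
  THF: x = 0.231, y = 0.302
  ethyl acetate: x = 0.722, y = 0.520

β = 0.496, x_THF = 0.231, y_THF = 0.302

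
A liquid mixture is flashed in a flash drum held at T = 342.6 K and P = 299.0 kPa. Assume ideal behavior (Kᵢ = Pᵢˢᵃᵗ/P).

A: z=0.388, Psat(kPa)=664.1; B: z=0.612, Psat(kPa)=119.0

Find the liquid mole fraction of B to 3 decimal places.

x_B = 0.670

Raoult's law: Kᵢ = Pᵢˢᵃᵗ/P = Pᵢˢᵃᵗ/299.0.
  K_A = 664.1/299.0 = 2.22107, K_B = 119.0/299.0 = 0.39799
Let ψ = V/F and solve Σ zᵢ(Kᵢ−1)/(1+ψ(Kᵢ−1)) = 0.
Check two-phase: ΣzᵢKᵢ = 1.105 > 1 and Σzᵢ/Kᵢ = 1.712 > 1, so g(0) = 0.105 > 0 and g(1) = -0.712 < 0.
Binary case is linear: z₁(K₁−1)(1+ψ(K₂−1)) + z₂(K₂−1)(1+ψ(K₁−1)) = 0
⇒ ψ = [z₁(K₁−1)+z₂(K₂−1)] / [−(K₁−1)(K₂−1)] = 0.1053/0.7351 = 0.143
Compositions from xᵢ = zᵢ/(1+ψ(Kᵢ−1)), yᵢ = Kᵢxᵢ:
  A: x = 0.330, y = 0.733
  B: x = 0.670, y = 0.267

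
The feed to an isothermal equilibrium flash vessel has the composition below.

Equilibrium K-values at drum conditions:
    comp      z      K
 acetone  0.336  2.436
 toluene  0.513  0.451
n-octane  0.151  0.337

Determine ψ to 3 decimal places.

ψ = 0.122

Let ψ = V/F and solve Σ zᵢ(Kᵢ−1)/(1+ψ(Kᵢ−1)) = 0.
g(0) = ΣzᵢKᵢ − 1 = 0.101 and g(1) = 1 − Σzᵢ/Kᵢ = -0.723, so a root lies in (0, 1).
Newton iteration, ψ⁰ = 0.5:
  ψ = 0.500: g = -0.2571, g' = -0.677 → ψ = 0.120
  ψ = 0.120: g = 0.0011, g' = -0.759 → ψ = 0.122
Converged at ψ = 0.122.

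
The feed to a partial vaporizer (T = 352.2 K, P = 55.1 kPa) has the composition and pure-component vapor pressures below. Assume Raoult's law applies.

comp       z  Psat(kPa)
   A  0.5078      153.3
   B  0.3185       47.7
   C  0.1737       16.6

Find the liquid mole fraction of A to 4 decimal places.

x_A = 0.1996

Raoult's law: Kᵢ = Pᵢˢᵃᵗ/P = Pᵢˢᵃᵗ/55.1.
  K_A = 153.3/55.1 = 2.782214, K_B = 47.7/55.1 = 0.865699, K_C = 16.6/55.1 = 0.301270
Let ψ = V/F and solve Σ zᵢ(Kᵢ−1)/(1+ψ(Kᵢ−1)) = 0.
g(0) = ΣzᵢKᵢ − 1 = 0.7409 and g(1) = 1 − Σzᵢ/Kᵢ = -0.1270, so a root lies in (0, 1).
Newton iteration, ψ⁰ = 0.31:
  ψ = 0.3100: g = 0.38338, g' = -0.8136 → ψ = 0.7812
  ψ = 0.7812: g = 0.06328, g' = -0.7002 → ψ = 0.8716
  ψ = 0.8716: g = -0.00440, g' = -0.8095 → ψ = 0.8661
Converged at ψ = 0.8661.
Compositions from xᵢ = zᵢ/(1+ψ(Kᵢ−1)), yᵢ = Kᵢxᵢ:
  A: x = 0.1996, y = 0.5554
  B: x = 0.3604, y = 0.3120
  C: x = 0.4399, y = 0.1325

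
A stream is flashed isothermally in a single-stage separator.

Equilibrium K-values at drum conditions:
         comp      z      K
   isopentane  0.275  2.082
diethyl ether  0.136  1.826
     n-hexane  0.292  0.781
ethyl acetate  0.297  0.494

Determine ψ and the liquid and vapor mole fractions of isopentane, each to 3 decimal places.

Iterate (Newton) starting at ψ = 0.5:
  ψ = 0.500: g = -0.0004, g' = -0.336 → ψ = 0.499
Converged at ψ = 0.499.
Compositions from xᵢ = zᵢ/(1+ψ(Kᵢ−1)), yᵢ = Kᵢxᵢ:
  isopentane: x = 0.179, y = 0.372
  diethyl ether: x = 0.096, y = 0.176
  n-hexane: x = 0.328, y = 0.256
  ethyl acetate: x = 0.397, y = 0.196

ψ = 0.499, x_isopentane = 0.179, y_isopentane = 0.372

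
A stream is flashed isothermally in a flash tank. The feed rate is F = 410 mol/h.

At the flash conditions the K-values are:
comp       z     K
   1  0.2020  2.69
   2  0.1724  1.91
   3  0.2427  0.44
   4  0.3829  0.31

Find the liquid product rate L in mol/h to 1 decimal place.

Let ψ = V/F and solve Σ zᵢ(Kᵢ−1)/(1+ψ(Kᵢ−1)) = 0.
Feasibility: ΣzᵢKᵢ = 1.0982, Σzᵢ/Kᵢ = 1.9521 — both > 1, two phases present.
Newton–Raphson from ψ = 0.5:
  ψ = 0.5000: g = -0.29927, g' = -0.8087 → ψ = 0.1299
  ψ = 0.1299: g = -0.01657, g' = -0.8106 → ψ = 0.1095
  ψ = 0.1095: g = 0.00018, g' = -0.8286 → ψ = 0.1097
Converged at ψ = 0.1097.
Then V = ψ·F = 0.1097·410 = 45.0 mol/h and L = F − V = 365.0 mol/h.

L = 365.0 mol/h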